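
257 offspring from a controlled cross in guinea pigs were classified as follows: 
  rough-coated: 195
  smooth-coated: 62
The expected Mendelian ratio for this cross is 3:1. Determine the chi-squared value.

The 3:1 ratio has 4 parts, so with N = 257 the expected counts are:
  rough-coated: 257 × 3/4 = 192.75
  smooth-coated: 257 × 1/4 = 64.25
χ² = Σ (O − E)² / E
  rough-coated: (195 − 192.75)² / 192.75 = 0.0263
  smooth-coated: (62 − 64.25)² / 64.25 = 0.0788
χ² = 0.0263 + 0.0788 = 0.1051 ≈ 0.105

0.105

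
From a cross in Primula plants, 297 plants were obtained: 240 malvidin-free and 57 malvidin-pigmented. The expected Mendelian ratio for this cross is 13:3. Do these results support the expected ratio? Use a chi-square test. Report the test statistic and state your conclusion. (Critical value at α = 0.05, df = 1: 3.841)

The 13:3 ratio has 16 parts, so with N = 297 the expected counts are:
  malvidin-free: 297 × 13/16 = 241.3125
  malvidin-pigmented: 297 × 3/16 = 55.6875
χ² = Σ (O − E)² / E
  malvidin-free: (240 − 241.3125)² / 241.3125 = 0.0071
  malvidin-pigmented: (57 − 55.6875)² / 55.6875 = 0.0309
χ² = 0.0071 + 0.0309 = 0.038
Degrees of freedom = 2 − 1 = 1; critical value at α = 0.05 is 3.841.
Since 0.038 < 3.841, we fail to reject the null hypothesis — the data are consistent with the 13:3 ratio.

0.038; consistent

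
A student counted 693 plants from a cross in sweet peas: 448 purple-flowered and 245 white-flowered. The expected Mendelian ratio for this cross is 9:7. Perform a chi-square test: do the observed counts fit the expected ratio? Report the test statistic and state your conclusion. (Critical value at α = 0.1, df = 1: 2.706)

19.853; not consistent

Under the 9:7 hypothesis (Σ ratio = 16, N = 693):
  purple-flowered: 693 × 9/16 = 389.8125
  white-flowered: 693 × 7/16 = 303.1875
χ² = Σ (O − E)² / E
  purple-flowered: (448 − 389.8125)² / 389.8125 = 8.6857
  white-flowered: (245 − 303.1875)² / 303.1875 = 11.1673
χ² = 8.6857 + 11.1673 = 19.853
Degrees of freedom = 2 − 1 = 1; critical value at α = 0.1 is 2.706.
Since 19.853 > 2.706, we reject the null hypothesis — the data do not fit the 9:7 ratio.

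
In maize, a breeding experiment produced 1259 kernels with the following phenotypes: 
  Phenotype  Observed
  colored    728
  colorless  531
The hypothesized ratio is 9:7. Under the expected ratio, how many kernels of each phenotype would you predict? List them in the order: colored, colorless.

The 9:7 ratio has 16 parts, so with N = 1259 the expected counts are:
  colored: 1259 × 9/16 = 708.1875
  colorless: 1259 × 7/16 = 550.8125

708.1875, 550.8125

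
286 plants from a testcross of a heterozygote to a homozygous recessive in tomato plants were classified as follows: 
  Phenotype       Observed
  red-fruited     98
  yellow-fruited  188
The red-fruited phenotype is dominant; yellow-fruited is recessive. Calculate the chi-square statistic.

28.322

A testcross of a heterozygote (Aa × aa) gives a 1:1 phenotypic ratio.
The 1:1 ratio has 2 parts, so with N = 286 the expected counts are:
  red-fruited: 286 × 1/2 = 143
  yellow-fruited: 286 × 1/2 = 143
χ² = Σ (O − E)² / E
  red-fruited: (98 − 143)² / 143 = 14.1608
  yellow-fruited: (188 − 143)² / 143 = 14.1608
χ² = 14.1608 + 14.1608 = 28.3216 ≈ 28.322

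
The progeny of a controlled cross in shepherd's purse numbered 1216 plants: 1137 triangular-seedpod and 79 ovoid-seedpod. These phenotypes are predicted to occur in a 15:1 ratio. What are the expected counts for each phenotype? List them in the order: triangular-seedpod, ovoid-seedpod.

Expected counts for N = 1216 under a 15:1 ratio (total parts = 16):
  triangular-seedpod: 1216 × 15/16 = 1140
  ovoid-seedpod: 1216 × 1/16 = 76

1140, 76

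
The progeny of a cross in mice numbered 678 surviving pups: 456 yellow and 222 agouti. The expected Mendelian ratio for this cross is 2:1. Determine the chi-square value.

Under the 2:1 hypothesis (Σ ratio = 3, N = 678):
  yellow: 678 × 2/3 = 452
  agouti: 678 × 1/3 = 226
χ² = Σ (O − E)² / E
  yellow: (456 − 452)² / 452 = 0.0354
  agouti: (222 − 226)² / 226 = 0.0708
χ² = 0.0354 + 0.0708 = 0.1062 ≈ 0.106

0.106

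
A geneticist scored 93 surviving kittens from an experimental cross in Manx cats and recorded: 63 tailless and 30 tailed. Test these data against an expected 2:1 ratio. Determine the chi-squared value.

0.048

Total ratio parts = 3. Expected numbers out of 93:
  tailless: 93 × 2/3 = 62
  tailed: 93 × 1/3 = 31
χ² = Σ (O − E)² / E
  tailless: (63 − 62)² / 62 = 0.0161
  tailed: (30 − 31)² / 31 = 0.0323
χ² = 0.0161 + 0.0323 = 0.0484 ≈ 0.048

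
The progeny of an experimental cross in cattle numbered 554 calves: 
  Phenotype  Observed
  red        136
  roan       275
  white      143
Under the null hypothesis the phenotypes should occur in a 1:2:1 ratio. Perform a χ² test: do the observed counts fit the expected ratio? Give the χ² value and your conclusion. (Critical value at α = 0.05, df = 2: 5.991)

0.206; consistent

Total ratio parts = 4. Expected numbers out of 554:
  red: 554 × 1/4 = 138.5
  roan: 554 × 2/4 = 277
  white: 554 × 1/4 = 138.5
χ² = Σ (O − E)² / E
  red: (136 − 138.5)² / 138.5 = 0.0451
  roan: (275 − 277)² / 277 = 0.0144
  white: (143 − 138.5)² / 138.5 = 0.1462
χ² = 0.0451 + 0.0144 + 0.1462 = 0.2057 ≈ 0.206
Degrees of freedom = 3 − 1 = 2; critical value at α = 0.05 is 5.991.
Since 0.206 < 5.991, we fail to reject the null hypothesis — the data are consistent with the 1:2:1 ratio.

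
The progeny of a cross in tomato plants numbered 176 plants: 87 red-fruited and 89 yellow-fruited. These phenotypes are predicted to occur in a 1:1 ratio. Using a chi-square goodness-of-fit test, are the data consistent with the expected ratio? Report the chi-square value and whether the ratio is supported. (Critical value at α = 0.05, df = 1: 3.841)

Under the 1:1 hypothesis (Σ ratio = 2, N = 176):
  red-fruited: 176 × 1/2 = 88
  yellow-fruited: 176 × 1/2 = 88
χ² = Σ (O − E)² / E
  red-fruited: (87 − 88)² / 88 = 0.0114
  yellow-fruited: (89 − 88)² / 88 = 0.0114
χ² = 0.0114 + 0.0114 = 0.0228 ≈ 0.023
Degrees of freedom = 2 − 1 = 1; critical value at α = 0.05 is 3.841.
Since 0.023 < 3.841, we fail to reject the null hypothesis — the data are consistent with the 1:1 ratio.

0.023; consistent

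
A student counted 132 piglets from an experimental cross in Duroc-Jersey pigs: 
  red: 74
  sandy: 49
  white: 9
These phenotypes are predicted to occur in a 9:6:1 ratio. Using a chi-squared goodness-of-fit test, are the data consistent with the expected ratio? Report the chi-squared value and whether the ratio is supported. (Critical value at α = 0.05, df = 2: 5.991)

Under the 9:6:1 hypothesis (Σ ratio = 16, N = 132):
  red: 132 × 9/16 = 74.25
  sandy: 132 × 6/16 = 49.5
  white: 132 × 1/16 = 8.25
χ² = Σ (O − E)² / E
  red: (74 − 74.25)² / 74.25 = 0.0008
  sandy: (49 − 49.5)² / 49.5 = 0.0051
  white: (9 − 8.25)² / 8.25 = 0.0682
χ² = 0.0008 + 0.0051 + 0.0682 = 0.0741 ≈ 0.074
Degrees of freedom = 3 − 1 = 2; critical value at α = 0.05 is 5.991.
Since 0.074 < 5.991, we fail to reject the null hypothesis — the data are consistent with the 9:6:1 ratio.

0.074; consistent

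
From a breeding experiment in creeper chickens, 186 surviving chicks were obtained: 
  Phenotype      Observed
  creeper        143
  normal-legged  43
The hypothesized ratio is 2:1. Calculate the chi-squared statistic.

8.734

Total ratio parts = 3. Expected numbers out of 186:
  creeper: 186 × 2/3 = 124
  normal-legged: 186 × 1/3 = 62
χ² = Σ (O − E)² / E
  creeper: (143 − 124)² / 124 = 2.9113
  normal-legged: (43 − 62)² / 62 = 5.8226
χ² = 2.9113 + 5.8226 = 8.7339 ≈ 8.734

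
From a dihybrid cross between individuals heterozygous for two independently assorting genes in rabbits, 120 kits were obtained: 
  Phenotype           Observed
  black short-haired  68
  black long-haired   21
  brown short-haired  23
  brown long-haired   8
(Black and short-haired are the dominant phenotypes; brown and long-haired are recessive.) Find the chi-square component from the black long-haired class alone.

A dihybrid F₂ with independent assortment and complete dominance at both loci gives a 9:3:3:1 phenotypic ratio.
The 9:3:3:1 ratio has 16 parts, so with N = 120 the expected counts are:
  black short-haired: 120 × 9/16 = 67.5
  black long-haired: 120 × 3/16 = 22.5
  brown short-haired: 120 × 3/16 = 22.5
  brown long-haired: 120 × 1/16 = 7.5
Contribution of black long-haired: (21 − 22.5)² / 22.5 = 0.1000

0.100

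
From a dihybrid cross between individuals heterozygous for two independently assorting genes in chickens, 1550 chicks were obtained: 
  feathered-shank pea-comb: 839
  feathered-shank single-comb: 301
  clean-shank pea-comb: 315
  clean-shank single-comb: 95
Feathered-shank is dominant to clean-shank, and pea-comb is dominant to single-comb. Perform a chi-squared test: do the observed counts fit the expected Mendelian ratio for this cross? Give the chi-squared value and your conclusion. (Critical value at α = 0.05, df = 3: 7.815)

3.691; consistent

A dihybrid F₂ with independent assortment and complete dominance at both loci gives a 9:3:3:1 phenotypic ratio.
Expected counts for N = 1550 under a 9:3:3:1 ratio (total parts = 16):
  feathered-shank pea-comb: 1550 × 9/16 = 871.875
  feathered-shank single-comb: 1550 × 3/16 = 290.625
  clean-shank pea-comb: 1550 × 3/16 = 290.625
  clean-shank single-comb: 1550 × 1/16 = 96.875
χ² = Σ (O − E)² / E
  feathered-shank pea-comb: (839 − 871.875)² / 871.875 = 1.2396
  feathered-shank single-comb: (301 − 290.625)² / 290.625 = 0.3704
  clean-shank pea-comb: (315 − 290.625)² / 290.625 = 2.0444
  clean-shank single-comb: (95 − 96.875)² / 96.875 = 0.0363
χ² = 1.2396 + 0.3704 + 2.0444 + 0.0363 = 3.6907 ≈ 3.691
Degrees of freedom = 4 − 1 = 3; critical value at α = 0.05 is 7.815.
Since 3.691 < 7.815, we fail to reject the null hypothesis — the data are consistent with the 9:3:3:1 ratio.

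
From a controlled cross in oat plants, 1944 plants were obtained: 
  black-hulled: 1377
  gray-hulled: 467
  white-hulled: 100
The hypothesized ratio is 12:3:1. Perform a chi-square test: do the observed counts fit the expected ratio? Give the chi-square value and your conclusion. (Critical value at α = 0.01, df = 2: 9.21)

Expected counts for N = 1944 under a 12:3:1 ratio (total parts = 16):
  black-hulled: 1944 × 12/16 = 1458
  gray-hulled: 1944 × 3/16 = 364.5
  white-hulled: 1944 × 1/16 = 121.5
χ² = Σ (O − E)² / E
  black-hulled: (1377 − 1458)² / 1458 = 4.5000
  gray-hulled: (467 − 364.5)² / 364.5 = 28.8237
  white-hulled: (100 − 121.5)² / 121.5 = 3.8045
χ² = 4.5000 + 28.8237 + 3.8045 = 37.1282 ≈ 37.128
Degrees of freedom = 3 − 1 = 2; critical value at α = 0.01 is 9.21.
Since 37.128 > 9.21, we reject the null hypothesis — the data do not fit the 12:3:1 ratio.

37.128; not consistent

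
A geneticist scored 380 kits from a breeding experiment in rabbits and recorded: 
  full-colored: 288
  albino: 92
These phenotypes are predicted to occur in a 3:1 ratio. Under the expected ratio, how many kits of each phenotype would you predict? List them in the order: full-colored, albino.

285, 95

Total ratio parts = 4. Expected numbers out of 380:
  full-colored: 380 × 3/4 = 285
  albino: 380 × 1/4 = 95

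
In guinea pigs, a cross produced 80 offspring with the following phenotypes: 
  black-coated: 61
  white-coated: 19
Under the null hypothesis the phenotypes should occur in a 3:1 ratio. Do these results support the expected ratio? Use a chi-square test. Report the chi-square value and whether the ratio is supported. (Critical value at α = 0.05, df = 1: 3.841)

0.067; consistent

Expected counts for N = 80 under a 3:1 ratio (total parts = 4):
  black-coated: 80 × 3/4 = 60
  white-coated: 80 × 1/4 = 20
χ² = Σ (O − E)² / E
  black-coated: (61 − 60)² / 60 = 0.0167
  white-coated: (19 − 20)² / 20 = 0.0500
χ² = 0.0167 + 0.0500 = 0.0667 ≈ 0.067
Degrees of freedom = 2 − 1 = 1; critical value at α = 0.05 is 3.841.
Since 0.067 < 3.841, we fail to reject the null hypothesis — the data are consistent with the 3:1 ratio.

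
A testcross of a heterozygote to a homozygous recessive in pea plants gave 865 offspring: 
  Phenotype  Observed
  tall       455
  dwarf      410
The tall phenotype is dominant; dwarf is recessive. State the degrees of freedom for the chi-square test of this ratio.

A testcross of a heterozygote (Aa × aa) gives a 1:1 phenotypic ratio.
A goodness-of-fit test with 2 phenotype classes has df = 2 − 1 = 1.

1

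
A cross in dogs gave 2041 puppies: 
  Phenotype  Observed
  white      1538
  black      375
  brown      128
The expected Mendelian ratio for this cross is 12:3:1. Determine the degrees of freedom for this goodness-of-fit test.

A goodness-of-fit test with 3 phenotype classes has df = 3 − 1 = 2.

2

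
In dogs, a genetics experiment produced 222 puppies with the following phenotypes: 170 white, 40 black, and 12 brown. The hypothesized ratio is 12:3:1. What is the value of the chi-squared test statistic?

The 12:3:1 ratio has 16 parts, so with N = 222 the expected counts are:
  white: 222 × 12/16 = 166.5
  black: 222 × 3/16 = 41.625
  brown: 222 × 1/16 = 13.875
χ² = Σ (O − E)² / E
  white: (170 − 166.5)² / 166.5 = 0.0736
  black: (40 − 41.625)² / 41.625 = 0.0634
  brown: (12 − 13.875)² / 13.875 = 0.2534
χ² = 0.0736 + 0.0634 + 0.2534 = 0.3904 ≈ 0.390

0.390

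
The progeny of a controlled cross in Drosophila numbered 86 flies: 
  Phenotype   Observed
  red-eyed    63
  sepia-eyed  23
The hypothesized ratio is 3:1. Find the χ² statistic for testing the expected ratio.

Expected counts for N = 86 under a 3:1 ratio (total parts = 4):
  red-eyed: 86 × 3/4 = 64.5
  sepia-eyed: 86 × 1/4 = 21.5
χ² = Σ (O − E)² / E
  red-eyed: (63 − 64.5)² / 64.5 = 0.0349
  sepia-eyed: (23 − 21.5)² / 21.5 = 0.1047
χ² = 0.0349 + 0.1047 = 0.1396 ≈ 0.140

0.140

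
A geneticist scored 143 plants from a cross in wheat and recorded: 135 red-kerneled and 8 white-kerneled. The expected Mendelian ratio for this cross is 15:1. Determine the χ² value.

The 15:1 ratio has 16 parts, so with N = 143 the expected counts are:
  red-kerneled: 143 × 15/16 = 134.0625
  white-kerneled: 143 × 1/16 = 8.9375
χ² = Σ (O − E)² / E
  red-kerneled: (135 − 134.0625)² / 134.0625 = 0.0066
  white-kerneled: (8 − 8.9375)² / 8.9375 = 0.0983
χ² = 0.0066 + 0.0983 = 0.1049 ≈ 0.105

0.105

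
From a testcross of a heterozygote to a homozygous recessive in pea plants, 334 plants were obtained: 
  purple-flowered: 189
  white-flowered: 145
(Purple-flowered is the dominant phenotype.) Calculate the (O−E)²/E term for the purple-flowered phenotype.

2.898

A testcross of a heterozygote (Aa × aa) gives a 1:1 phenotypic ratio.
Under the 1:1 hypothesis (Σ ratio = 2, N = 334):
  purple-flowered: 334 × 1/2 = 167
  white-flowered: 334 × 1/2 = 167
Contribution of purple-flowered: (189 − 167)² / 167 = 2.8982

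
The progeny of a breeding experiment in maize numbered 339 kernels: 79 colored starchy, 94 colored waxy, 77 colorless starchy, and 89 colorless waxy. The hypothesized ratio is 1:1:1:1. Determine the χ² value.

Expected counts for N = 339 under a 1:1:1:1 ratio (total parts = 4):
  colored starchy: 339 × 1/4 = 84.75
  colored waxy: 339 × 1/4 = 84.75
  colorless starchy: 339 × 1/4 = 84.75
  colorless waxy: 339 × 1/4 = 84.75
χ² = Σ (O − E)² / E
  colored starchy: (79 − 84.75)² / 84.75 = 0.3901
  colored waxy: (94 − 84.75)² / 84.75 = 1.0096
  colorless starchy: (77 − 84.75)² / 84.75 = 0.7087
  colorless waxy: (89 − 84.75)² / 84.75 = 0.2131
χ² = 0.3901 + 1.0096 + 0.7087 + 0.2131 = 2.3215 ≈ 2.322

2.322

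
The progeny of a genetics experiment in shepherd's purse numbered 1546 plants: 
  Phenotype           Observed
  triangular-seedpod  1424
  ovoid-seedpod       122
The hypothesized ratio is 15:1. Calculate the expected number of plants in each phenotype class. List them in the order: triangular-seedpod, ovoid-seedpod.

The 15:1 ratio has 16 parts, so with N = 1546 the expected counts are:
  triangular-seedpod: 1546 × 15/16 = 1449.375
  ovoid-seedpod: 1546 × 1/16 = 96.625

1449.375, 96.625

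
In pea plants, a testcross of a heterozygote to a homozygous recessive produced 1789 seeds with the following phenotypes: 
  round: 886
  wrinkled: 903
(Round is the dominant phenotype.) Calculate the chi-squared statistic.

0.162

A testcross of a heterozygote (Aa × aa) gives a 1:1 phenotypic ratio.
Under the 1:1 hypothesis (Σ ratio = 2, N = 1789):
  round: 1789 × 1/2 = 894.5
  wrinkled: 1789 × 1/2 = 894.5
χ² = Σ (O − E)² / E
  round: (886 − 894.5)² / 894.5 = 0.0808
  wrinkled: (903 − 894.5)² / 894.5 = 0.0808
χ² = 0.0808 + 0.0808 = 0.1616 ≈ 0.162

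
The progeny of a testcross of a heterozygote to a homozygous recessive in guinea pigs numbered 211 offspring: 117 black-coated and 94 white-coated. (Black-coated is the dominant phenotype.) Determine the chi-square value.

A testcross of a heterozygote (Aa × aa) gives a 1:1 phenotypic ratio.
Under the 1:1 hypothesis (Σ ratio = 2, N = 211):
  black-coated: 211 × 1/2 = 105.5
  white-coated: 211 × 1/2 = 105.5
χ² = Σ (O − E)² / E
  black-coated: (117 − 105.5)² / 105.5 = 1.2536
  white-coated: (94 − 105.5)² / 105.5 = 1.2536
χ² = 1.2536 + 1.2536 = 2.5072 ≈ 2.507

2.507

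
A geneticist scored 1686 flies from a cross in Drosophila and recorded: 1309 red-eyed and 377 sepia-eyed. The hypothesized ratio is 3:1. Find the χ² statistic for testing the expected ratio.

Under the 3:1 hypothesis (Σ ratio = 4, N = 1686):
  red-eyed: 1686 × 3/4 = 1264.5
  sepia-eyed: 1686 × 1/4 = 421.5
χ² = Σ (O − E)² / E
  red-eyed: (1309 − 1264.5)² / 1264.5 = 1.5660
  sepia-eyed: (377 − 421.5)² / 421.5 = 4.6981
χ² = 1.5660 + 4.6981 = 6.2641 ≈ 6.264

6.264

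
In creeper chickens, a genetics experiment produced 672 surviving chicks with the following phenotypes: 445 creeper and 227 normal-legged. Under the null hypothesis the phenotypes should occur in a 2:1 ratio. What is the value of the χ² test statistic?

0.060

Expected counts for N = 672 under a 2:1 ratio (total parts = 3):
  creeper: 672 × 2/3 = 448
  normal-legged: 672 × 1/3 = 224
χ² = Σ (O − E)² / E
  creeper: (445 − 448)² / 448 = 0.0201
  normal-legged: (227 − 224)² / 224 = 0.0402
χ² = 0.0201 + 0.0402 = 0.0603 ≈ 0.060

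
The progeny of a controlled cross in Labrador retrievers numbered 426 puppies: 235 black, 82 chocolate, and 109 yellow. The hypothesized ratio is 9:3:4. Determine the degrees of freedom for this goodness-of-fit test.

2

A goodness-of-fit test with 3 phenotype classes has df = 3 − 1 = 2.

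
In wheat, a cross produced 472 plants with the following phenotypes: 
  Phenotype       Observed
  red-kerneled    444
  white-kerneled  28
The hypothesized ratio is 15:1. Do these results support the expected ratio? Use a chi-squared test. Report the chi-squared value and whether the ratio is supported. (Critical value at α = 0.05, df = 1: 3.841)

0.081; consistent

Expected counts for N = 472 under a 15:1 ratio (total parts = 16):
  red-kerneled: 472 × 15/16 = 442.5
  white-kerneled: 472 × 1/16 = 29.5
χ² = Σ (O − E)² / E
  red-kerneled: (444 − 442.5)² / 442.5 = 0.0051
  white-kerneled: (28 − 29.5)² / 29.5 = 0.0763
χ² = 0.0051 + 0.0763 = 0.0814 ≈ 0.081
Degrees of freedom = 2 − 1 = 1; critical value at α = 0.05 is 3.841.
Since 0.081 < 3.841, we fail to reject the null hypothesis — the data are consistent with the 15:1 ratio.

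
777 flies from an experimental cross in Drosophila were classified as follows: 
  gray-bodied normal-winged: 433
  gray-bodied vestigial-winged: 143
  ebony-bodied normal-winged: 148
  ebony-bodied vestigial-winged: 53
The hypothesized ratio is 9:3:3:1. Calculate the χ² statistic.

The 9:3:3:1 ratio has 16 parts, so with N = 777 the expected counts are:
  gray-bodied normal-winged: 777 × 9/16 = 437.0625
  gray-bodied vestigial-winged: 777 × 3/16 = 145.6875
  ebony-bodied normal-winged: 777 × 3/16 = 145.6875
  ebony-bodied vestigial-winged: 777 × 1/16 = 48.5625
χ² = Σ (O − E)² / E
  gray-bodied normal-winged: (433 − 437.0625)² / 437.0625 = 0.0378
  gray-bodied vestigial-winged: (143 − 145.6875)² / 145.6875 = 0.0496
  ebony-bodied normal-winged: (148 − 145.6875)² / 145.6875 = 0.0367
  ebony-bodied vestigial-winged: (53 − 48.5625)² / 48.5625 = 0.4055
χ² = 0.0378 + 0.0496 + 0.0367 + 0.4055 = 0.5296 ≈ 0.530

0.530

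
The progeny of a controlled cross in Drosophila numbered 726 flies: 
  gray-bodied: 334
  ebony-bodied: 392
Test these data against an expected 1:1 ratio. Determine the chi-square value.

The 1:1 ratio has 2 parts, so with N = 726 the expected counts are:
  gray-bodied: 726 × 1/2 = 363
  ebony-bodied: 726 × 1/2 = 363
χ² = Σ (O − E)² / E
  gray-bodied: (334 − 363)² / 363 = 2.3168
  ebony-bodied: (392 − 363)² / 363 = 2.3168
χ² = 2.3168 + 2.3168 = 4.6336 ≈ 4.634

4.634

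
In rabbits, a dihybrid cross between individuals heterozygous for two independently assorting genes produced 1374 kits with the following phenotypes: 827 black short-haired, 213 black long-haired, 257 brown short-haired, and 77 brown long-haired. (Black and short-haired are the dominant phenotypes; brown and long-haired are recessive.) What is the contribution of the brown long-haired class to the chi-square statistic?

0.917

A dihybrid F₂ with independent assortment and complete dominance at both loci gives a 9:3:3:1 phenotypic ratio.
Expected counts for N = 1374 under a 9:3:3:1 ratio (total parts = 16):
  black short-haired: 1374 × 9/16 = 772.875
  black long-haired: 1374 × 3/16 = 257.625
  brown short-haired: 1374 × 3/16 = 257.625
  brown long-haired: 1374 × 1/16 = 85.875
Contribution of brown long-haired: (77 − 85.875)² / 85.875 = 0.9172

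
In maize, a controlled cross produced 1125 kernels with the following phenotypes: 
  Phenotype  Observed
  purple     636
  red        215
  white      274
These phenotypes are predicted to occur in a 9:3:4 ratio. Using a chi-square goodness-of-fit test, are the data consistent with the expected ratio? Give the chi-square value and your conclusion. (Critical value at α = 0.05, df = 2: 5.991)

0.281; consistent

Under the 9:3:4 hypothesis (Σ ratio = 16, N = 1125):
  purple: 1125 × 9/16 = 632.8125
  red: 1125 × 3/16 = 210.9375
  white: 1125 × 4/16 = 281.25
χ² = Σ (O − E)² / E
  purple: (636 − 632.8125)² / 632.8125 = 0.0161
  red: (215 − 210.9375)² / 210.9375 = 0.0782
  white: (274 − 281.25)² / 281.25 = 0.1869
χ² = 0.0161 + 0.0782 + 0.1869 = 0.2812 ≈ 0.281
Degrees of freedom = 3 − 1 = 2; critical value at α = 0.05 is 5.991.
Since 0.281 < 5.991, we fail to reject the null hypothesis — the data are consistent with the 9:3:4 ratio.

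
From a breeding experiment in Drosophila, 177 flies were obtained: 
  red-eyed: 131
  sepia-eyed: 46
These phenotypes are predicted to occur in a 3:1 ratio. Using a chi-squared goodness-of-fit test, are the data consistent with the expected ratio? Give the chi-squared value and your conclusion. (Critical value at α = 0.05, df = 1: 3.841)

0.092; consistent

Expected counts for N = 177 under a 3:1 ratio (total parts = 4):
  red-eyed: 177 × 3/4 = 132.75
  sepia-eyed: 177 × 1/4 = 44.25
χ² = Σ (O − E)² / E
  red-eyed: (131 − 132.75)² / 132.75 = 0.0231
  sepia-eyed: (46 − 44.25)² / 44.25 = 0.0692
χ² = 0.0231 + 0.0692 = 0.0923 ≈ 0.092
Degrees of freedom = 2 − 1 = 1; critical value at α = 0.05 is 3.841.
Since 0.092 < 3.841, we fail to reject the null hypothesis — the data are consistent with the 3:1 ratio.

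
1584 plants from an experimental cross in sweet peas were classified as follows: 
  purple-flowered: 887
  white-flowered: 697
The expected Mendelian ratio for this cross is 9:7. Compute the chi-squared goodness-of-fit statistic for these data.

The 9:7 ratio has 16 parts, so with N = 1584 the expected counts are:
  purple-flowered: 1584 × 9/16 = 891
  white-flowered: 1584 × 7/16 = 693
χ² = Σ (O − E)² / E
  purple-flowered: (887 − 891)² / 891 = 0.0180
  white-flowered: (697 − 693)² / 693 = 0.0231
χ² = 0.0180 + 0.0231 = 0.0411 ≈ 0.041

0.041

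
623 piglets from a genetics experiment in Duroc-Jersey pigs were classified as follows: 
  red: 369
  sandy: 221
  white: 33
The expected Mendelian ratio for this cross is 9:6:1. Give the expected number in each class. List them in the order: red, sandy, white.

Total ratio parts = 16. Expected numbers out of 623:
  red: 623 × 9/16 = 350.4375
  sandy: 623 × 6/16 = 233.625
  white: 623 × 1/16 = 38.9375

350.4375, 233.625, 38.9375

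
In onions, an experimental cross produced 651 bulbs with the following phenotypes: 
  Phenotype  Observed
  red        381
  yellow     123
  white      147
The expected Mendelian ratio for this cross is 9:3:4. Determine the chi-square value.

Under the 9:3:4 hypothesis (Σ ratio = 16, N = 651):
  red: 651 × 9/16 = 366.1875
  yellow: 651 × 3/16 = 122.0625
  white: 651 × 4/16 = 162.75
χ² = Σ (O − E)² / E
  red: (381 − 366.1875)² / 366.1875 = 0.5992
  yellow: (123 − 122.0625)² / 122.0625 = 0.0072
  white: (147 − 162.75)² / 162.75 = 1.5242
χ² = 0.5992 + 0.0072 + 1.5242 = 2.1306 ≈ 2.131

2.131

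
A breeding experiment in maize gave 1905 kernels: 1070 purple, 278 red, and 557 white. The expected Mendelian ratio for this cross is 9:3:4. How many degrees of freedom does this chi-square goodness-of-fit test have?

A goodness-of-fit test with 3 phenotype classes has df = 3 − 1 = 2.

2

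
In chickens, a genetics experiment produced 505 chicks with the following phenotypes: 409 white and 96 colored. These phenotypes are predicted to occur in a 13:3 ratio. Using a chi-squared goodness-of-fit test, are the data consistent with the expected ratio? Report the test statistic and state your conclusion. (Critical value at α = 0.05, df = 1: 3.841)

0.022; consistent

The 13:3 ratio has 16 parts, so with N = 505 the expected counts are:
  white: 505 × 13/16 = 410.3125
  colored: 505 × 3/16 = 94.6875
χ² = Σ (O − E)² / E
  white: (409 − 410.3125)² / 410.3125 = 0.0042
  colored: (96 − 94.6875)² / 94.6875 = 0.0182
χ² = 0.0042 + 0.0182 = 0.0224 ≈ 0.022
Degrees of freedom = 2 − 1 = 1; critical value at α = 0.05 is 3.841.
Since 0.022 < 3.841, we fail to reject the null hypothesis — the data are consistent with the 13:3 ratio.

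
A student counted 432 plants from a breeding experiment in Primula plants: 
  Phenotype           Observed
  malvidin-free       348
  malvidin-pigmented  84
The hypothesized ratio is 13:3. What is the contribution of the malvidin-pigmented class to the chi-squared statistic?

Expected counts for N = 432 under a 13:3 ratio (total parts = 16):
  malvidin-free: 432 × 13/16 = 351
  malvidin-pigmented: 432 × 3/16 = 81
Contribution of malvidin-pigmented: (84 − 81)² / 81 = 0.1111

0.111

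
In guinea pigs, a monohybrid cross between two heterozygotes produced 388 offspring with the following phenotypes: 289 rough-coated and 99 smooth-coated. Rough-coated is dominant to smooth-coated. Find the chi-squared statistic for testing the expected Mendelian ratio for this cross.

0.055

For a monohybrid cross between heterozygotes with complete dominance, the expected phenotypic ratio is 3:1.
Expected counts for N = 388 under a 3:1 ratio (total parts = 4):
  rough-coated: 388 × 3/4 = 291
  smooth-coated: 388 × 1/4 = 97
χ² = Σ (O − E)² / E
  rough-coated: (289 − 291)² / 291 = 0.0137
  smooth-coated: (99 − 97)² / 97 = 0.0412
χ² = 0.0137 + 0.0412 = 0.0549 ≈ 0.055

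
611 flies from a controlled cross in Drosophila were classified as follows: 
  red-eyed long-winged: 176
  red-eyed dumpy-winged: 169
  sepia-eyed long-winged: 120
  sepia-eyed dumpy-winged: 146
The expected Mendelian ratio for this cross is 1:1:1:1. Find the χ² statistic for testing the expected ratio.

12.588

Total ratio parts = 4. Expected numbers out of 611:
  red-eyed long-winged: 611 × 1/4 = 152.75
  red-eyed dumpy-winged: 611 × 1/4 = 152.75
  sepia-eyed long-winged: 611 × 1/4 = 152.75
  sepia-eyed dumpy-winged: 611 × 1/4 = 152.75
χ² = Σ (O − E)² / E
  red-eyed long-winged: (176 − 152.75)² / 152.75 = 3.5389
  red-eyed dumpy-winged: (169 − 152.75)² / 152.75 = 1.7287
  sepia-eyed long-winged: (120 − 152.75)² / 152.75 = 7.0217
  sepia-eyed dumpy-winged: (146 − 152.75)² / 152.75 = 0.2983
χ² = 3.5389 + 1.7287 + 7.0217 + 0.2983 = 12.5876 ≈ 12.588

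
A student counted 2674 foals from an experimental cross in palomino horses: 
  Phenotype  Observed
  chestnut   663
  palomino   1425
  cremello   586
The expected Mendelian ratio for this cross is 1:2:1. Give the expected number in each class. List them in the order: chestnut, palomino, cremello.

668.5, 1337, 668.5

The 1:2:1 ratio has 4 parts, so with N = 2674 the expected counts are:
  chestnut: 2674 × 1/4 = 668.5
  palomino: 2674 × 2/4 = 1337
  cremello: 2674 × 1/4 = 668.5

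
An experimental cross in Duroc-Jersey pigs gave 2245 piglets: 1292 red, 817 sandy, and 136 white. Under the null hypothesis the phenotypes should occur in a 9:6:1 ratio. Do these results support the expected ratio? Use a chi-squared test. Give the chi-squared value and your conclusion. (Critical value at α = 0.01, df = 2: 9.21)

Total ratio parts = 16. Expected numbers out of 2245:
  red: 2245 × 9/16 = 1262.8125
  sandy: 2245 × 6/16 = 841.875
  white: 2245 × 1/16 = 140.3125
χ² = Σ (O − E)² / E
  red: (1292 − 1262.8125)² / 1262.8125 = 0.6746
  sandy: (817 − 841.875)² / 841.875 = 0.7350
  white: (136 − 140.3125)² / 140.3125 = 0.1325
χ² = 0.6746 + 0.7350 + 0.1325 = 1.5421 ≈ 1.542
Degrees of freedom = 3 − 1 = 2; critical value at α = 0.01 is 9.21.
Since 1.542 < 9.21, we fail to reject the null hypothesis — the data are consistent with the 9:6:1 ratio.

1.542; consistent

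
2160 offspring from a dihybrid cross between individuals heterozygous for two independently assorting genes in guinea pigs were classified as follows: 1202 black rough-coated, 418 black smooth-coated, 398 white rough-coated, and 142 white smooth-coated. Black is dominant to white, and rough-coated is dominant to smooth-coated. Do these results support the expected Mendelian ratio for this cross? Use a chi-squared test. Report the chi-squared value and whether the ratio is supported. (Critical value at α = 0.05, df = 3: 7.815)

1.040; consistent

A dihybrid F₂ with independent assortment and complete dominance at both loci gives a 9:3:3:1 phenotypic ratio.
Total ratio parts = 16. Expected numbers out of 2160:
  black rough-coated: 2160 × 9/16 = 1215
  black smooth-coated: 2160 × 3/16 = 405
  white rough-coated: 2160 × 3/16 = 405
  white smooth-coated: 2160 × 1/16 = 135
χ² = Σ (O − E)² / E
  black rough-coated: (1202 − 1215)² / 1215 = 0.1391
  black smooth-coated: (418 − 405)² / 405 = 0.4173
  white rough-coated: (398 − 405)² / 405 = 0.1210
  white smooth-coated: (142 − 135)² / 135 = 0.3630
χ² = 0.1391 + 0.4173 + 0.1210 + 0.3630 = 1.0404 ≈ 1.040
Degrees of freedom = 4 − 1 = 3; critical value at α = 0.05 is 7.815.
Since 1.040 < 7.815, we fail to reject the null hypothesis — the data are consistent with the 9:3:3:1 ratio.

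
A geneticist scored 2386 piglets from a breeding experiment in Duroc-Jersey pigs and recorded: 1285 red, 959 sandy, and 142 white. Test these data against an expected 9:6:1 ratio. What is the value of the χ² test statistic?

Expected counts for N = 2386 under a 9:6:1 ratio (total parts = 16):
  red: 2386 × 9/16 = 1342.125
  sandy: 2386 × 6/16 = 894.75
  white: 2386 × 1/16 = 149.125
χ² = Σ (O − E)² / E
  red: (1285 − 1342.125)² / 1342.125 = 2.4314
  sandy: (959 − 894.75)² / 894.75 = 4.6136
  white: (142 − 149.125)² / 149.125 = 0.3404
χ² = 2.4314 + 4.6136 + 0.3404 = 7.3854 ≈ 7.385

7.385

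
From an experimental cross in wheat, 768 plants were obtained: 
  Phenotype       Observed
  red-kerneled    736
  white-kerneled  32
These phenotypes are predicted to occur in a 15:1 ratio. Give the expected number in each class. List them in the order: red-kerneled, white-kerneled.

720, 48

Total ratio parts = 16. Expected numbers out of 768:
  red-kerneled: 768 × 15/16 = 720
  white-kerneled: 768 × 1/16 = 48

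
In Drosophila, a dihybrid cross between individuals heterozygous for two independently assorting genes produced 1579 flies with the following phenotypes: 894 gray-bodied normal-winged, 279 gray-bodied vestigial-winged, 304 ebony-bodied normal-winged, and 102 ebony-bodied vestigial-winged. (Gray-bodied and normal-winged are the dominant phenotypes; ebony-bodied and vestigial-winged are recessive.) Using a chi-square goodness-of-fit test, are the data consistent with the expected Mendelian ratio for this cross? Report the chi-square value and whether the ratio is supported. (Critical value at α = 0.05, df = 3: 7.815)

1.345; consistent

A dihybrid F₂ with independent assortment and complete dominance at both loci gives a 9:3:3:1 phenotypic ratio.
Expected counts for N = 1579 under a 9:3:3:1 ratio (total parts = 16):
  gray-bodied normal-winged: 1579 × 9/16 = 888.1875
  gray-bodied vestigial-winged: 1579 × 3/16 = 296.0625
  ebony-bodied normal-winged: 1579 × 3/16 = 296.0625
  ebony-bodied vestigial-winged: 1579 × 1/16 = 98.6875
χ² = Σ (O − E)² / E
  gray-bodied normal-winged: (894 − 888.1875)² / 888.1875 = 0.0380
  gray-bodied vestigial-winged: (279 − 296.0625)² / 296.0625 = 0.9833
  ebony-bodied normal-winged: (304 − 296.0625)² / 296.0625 = 0.2128
  ebony-bodied vestigial-winged: (102 − 98.6875)² / 98.6875 = 0.1112
χ² = 0.0380 + 0.9833 + 0.2128 + 0.1112 = 1.3453 ≈ 1.345
Degrees of freedom = 4 − 1 = 3; critical value at α = 0.05 is 7.815.
Since 1.345 < 7.815, we fail to reject the null hypothesis — the data are consistent with the 9:3:3:1 ratio.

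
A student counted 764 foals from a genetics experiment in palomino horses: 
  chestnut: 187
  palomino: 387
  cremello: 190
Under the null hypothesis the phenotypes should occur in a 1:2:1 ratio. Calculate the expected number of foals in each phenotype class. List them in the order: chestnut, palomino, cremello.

Total ratio parts = 4. Expected numbers out of 764:
  chestnut: 764 × 1/4 = 191
  palomino: 764 × 2/4 = 382
  cremello: 764 × 1/4 = 191

191, 382, 191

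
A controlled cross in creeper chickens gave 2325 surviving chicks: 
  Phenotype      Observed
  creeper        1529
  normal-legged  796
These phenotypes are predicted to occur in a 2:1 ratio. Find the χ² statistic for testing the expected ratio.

Expected counts for N = 2325 under a 2:1 ratio (total parts = 3):
  creeper: 2325 × 2/3 = 1550
  normal-legged: 2325 × 1/3 = 775
χ² = Σ (O − E)² / E
  creeper: (1529 − 1550)² / 1550 = 0.2845
  normal-legged: (796 − 775)² / 775 = 0.5690
χ² = 0.2845 + 0.5690 = 0.8535 ≈ 0.854

0.854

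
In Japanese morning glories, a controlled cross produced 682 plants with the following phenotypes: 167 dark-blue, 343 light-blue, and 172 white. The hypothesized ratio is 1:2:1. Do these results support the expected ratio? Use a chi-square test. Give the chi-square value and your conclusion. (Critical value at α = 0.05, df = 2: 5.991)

0.097; consistent

Expected counts for N = 682 under a 1:2:1 ratio (total parts = 4):
  dark-blue: 682 × 1/4 = 170.5
  light-blue: 682 × 2/4 = 341
  white: 682 × 1/4 = 170.5
χ² = Σ (O − E)² / E
  dark-blue: (167 − 170.5)² / 170.5 = 0.0718
  light-blue: (343 − 341)² / 341 = 0.0117
  white: (172 − 170.5)² / 170.5 = 0.0132
χ² = 0.0718 + 0.0117 + 0.0132 = 0.0967 ≈ 0.097
Degrees of freedom = 3 − 1 = 2; critical value at α = 0.05 is 5.991.
Since 0.097 < 5.991, we fail to reject the null hypothesis — the data are consistent with the 1:2:1 ratio.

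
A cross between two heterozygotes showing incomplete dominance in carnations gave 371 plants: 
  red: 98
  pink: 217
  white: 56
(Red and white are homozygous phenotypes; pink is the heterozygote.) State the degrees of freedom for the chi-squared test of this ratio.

With incomplete dominance, a heterozygote × heterozygote cross gives a 1:2:1 phenotypic ratio.
A goodness-of-fit test with 3 phenotype classes has df = 3 − 1 = 2.

2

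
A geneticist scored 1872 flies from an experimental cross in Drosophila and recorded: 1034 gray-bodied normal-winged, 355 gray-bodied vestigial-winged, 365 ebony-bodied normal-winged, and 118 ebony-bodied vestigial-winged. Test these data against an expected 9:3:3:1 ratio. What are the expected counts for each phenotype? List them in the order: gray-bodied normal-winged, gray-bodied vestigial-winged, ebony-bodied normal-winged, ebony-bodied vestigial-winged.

Total ratio parts = 16. Expected numbers out of 1872:
  gray-bodied normal-winged: 1872 × 9/16 = 1053
  gray-bodied vestigial-winged: 1872 × 3/16 = 351
  ebony-bodied normal-winged: 1872 × 3/16 = 351
  ebony-bodied vestigial-winged: 1872 × 1/16 = 117

1053, 351, 351, 117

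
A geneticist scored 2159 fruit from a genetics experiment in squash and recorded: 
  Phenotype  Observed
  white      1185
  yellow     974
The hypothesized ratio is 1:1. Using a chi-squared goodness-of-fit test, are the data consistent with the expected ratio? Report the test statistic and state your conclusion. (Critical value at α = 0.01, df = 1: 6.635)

The 1:1 ratio has 2 parts, so with N = 2159 the expected counts are:
  white: 2159 × 1/2 = 1079.5
  yellow: 2159 × 1/2 = 1079.5
χ² = Σ (O − E)² / E
  white: (1185 − 1079.5)² / 1079.5 = 10.3106
  yellow: (974 − 1079.5)² / 1079.5 = 10.3106
χ² = 10.3106 + 10.3106 = 20.6212 ≈ 20.621
Degrees of freedom = 2 − 1 = 1; critical value at α = 0.01 is 6.635.
Since 20.621 > 6.635, we reject the null hypothesis — the data do not fit the 1:1 ratio.

20.621; not consistent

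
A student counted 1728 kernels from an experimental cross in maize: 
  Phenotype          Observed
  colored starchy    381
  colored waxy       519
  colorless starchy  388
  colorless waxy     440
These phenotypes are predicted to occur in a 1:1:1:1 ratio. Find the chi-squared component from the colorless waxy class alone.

0.148

Total ratio parts = 4. Expected numbers out of 1728:
  colored starchy: 1728 × 1/4 = 432
  colored waxy: 1728 × 1/4 = 432
  colorless starchy: 1728 × 1/4 = 432
  colorless waxy: 1728 × 1/4 = 432
Contribution of colorless waxy: (440 − 432)² / 432 = 0.1481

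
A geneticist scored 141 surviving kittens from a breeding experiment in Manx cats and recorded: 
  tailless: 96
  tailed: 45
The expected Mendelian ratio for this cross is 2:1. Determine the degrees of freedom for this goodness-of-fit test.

1

A goodness-of-fit test with 2 phenotype classes has df = 2 − 1 = 1.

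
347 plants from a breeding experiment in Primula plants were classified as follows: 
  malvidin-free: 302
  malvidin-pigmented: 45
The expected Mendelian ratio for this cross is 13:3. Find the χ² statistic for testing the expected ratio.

Total ratio parts = 16. Expected numbers out of 347:
  malvidin-free: 347 × 13/16 = 281.9375
  malvidin-pigmented: 347 × 3/16 = 65.0625
χ² = Σ (O − E)² / E
  malvidin-free: (302 − 281.9375)² / 281.9375 = 1.4276
  malvidin-pigmented: (45 − 65.0625)² / 65.0625 = 6.1864
χ² = 1.4276 + 6.1864 = 7.614

7.614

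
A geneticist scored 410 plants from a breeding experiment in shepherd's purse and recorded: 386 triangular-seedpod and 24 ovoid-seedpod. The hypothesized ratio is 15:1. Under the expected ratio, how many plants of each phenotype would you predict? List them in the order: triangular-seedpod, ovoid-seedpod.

Under the 15:1 hypothesis (Σ ratio = 16, N = 410):
  triangular-seedpod: 410 × 15/16 = 384.375
  ovoid-seedpod: 410 × 1/16 = 25.625

384.375, 25.625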